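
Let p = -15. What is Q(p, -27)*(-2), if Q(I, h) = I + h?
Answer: 84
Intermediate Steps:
Q(p, -27)*(-2) = (-15 - 27)*(-2) = -42*(-2) = 84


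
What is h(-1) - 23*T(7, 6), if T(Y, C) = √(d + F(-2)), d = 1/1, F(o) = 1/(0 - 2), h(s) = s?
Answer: -1 - 23*√2/2 ≈ -17.263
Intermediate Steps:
F(o) = -½ (F(o) = 1/(-2) = -½)
d = 1
T(Y, C) = √2/2 (T(Y, C) = √(1 - ½) = √(½) = √2/2)
h(-1) - 23*T(7, 6) = -1 - 23*√2/2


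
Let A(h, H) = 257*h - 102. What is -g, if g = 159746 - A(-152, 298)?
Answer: -198912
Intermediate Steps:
A(h, H) = -102 + 257*h
g = 198912 (g = 159746 - (-102 + 257*(-152)) = 159746 - (-102 - 39064) = 159746 - 1*(-39166) = 159746 + 39166 = 198912)
-g = -1*198912 = -198912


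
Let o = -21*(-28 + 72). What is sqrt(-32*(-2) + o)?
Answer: 2*I*sqrt(215) ≈ 29.326*I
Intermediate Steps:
o = -924 (o = -21*44 = -924)
sqrt(-32*(-2) + o) = sqrt(-32*(-2) - 924) = sqrt(64 - 924) = sqrt(-860) = 2*I*sqrt(215)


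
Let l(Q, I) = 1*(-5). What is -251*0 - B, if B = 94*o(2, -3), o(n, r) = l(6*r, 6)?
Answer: 470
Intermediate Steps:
l(Q, I) = -5
o(n, r) = -5
B = -470 (B = 94*(-5) = -470)
-251*0 - B = -251*0 - 1*(-470) = 0 + 470 = 470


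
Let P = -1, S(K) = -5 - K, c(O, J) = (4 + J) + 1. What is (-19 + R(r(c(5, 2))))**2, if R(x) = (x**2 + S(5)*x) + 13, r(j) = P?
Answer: 25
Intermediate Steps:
c(O, J) = 5 + J
r(j) = -1
R(x) = 13 + x**2 - 10*x (R(x) = (x**2 + (-5 - 1*5)*x) + 13 = (x**2 + (-5 - 5)*x) + 13 = (x**2 - 10*x) + 13 = 13 + x**2 - 10*x)
(-19 + R(r(c(5, 2))))**2 = (-19 + (13 + (-1)**2 - 10*(-1)))**2 = (-19 + (13 + 1 + 10))**2 = (-19 + 24)**2 = 5**2 = 25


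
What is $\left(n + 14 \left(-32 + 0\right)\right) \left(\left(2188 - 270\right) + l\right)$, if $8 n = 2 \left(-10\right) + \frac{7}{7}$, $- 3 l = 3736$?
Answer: $- \frac{1211809}{4} \approx -3.0295 \cdot 10^{5}$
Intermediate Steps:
$l = - \frac{3736}{3}$ ($l = \left(- \frac{1}{3}\right) 3736 = - \frac{3736}{3} \approx -1245.3$)
$n = - \frac{19}{8}$ ($n = \frac{2 \left(-10\right) + \frac{7}{7}}{8} = \frac{-20 + 7 \cdot \frac{1}{7}}{8} = \frac{-20 + 1}{8} = \frac{1}{8} \left(-19\right) = - \frac{19}{8} \approx -2.375$)
$\left(n + 14 \left(-32 + 0\right)\right) \left(\left(2188 - 270\right) + l\right) = \left(- \frac{19}{8} + 14 \left(-32 + 0\right)\right) \left(\left(2188 - 270\right) - \frac{3736}{3}\right) = \left(- \frac{19}{8} + 14 \left(-32\right)\right) \left(\left(2188 - 270\right) - \frac{3736}{3}\right) = \left(- \frac{19}{8} - 448\right) \left(1918 - \frac{3736}{3}\right) = \left(- \frac{3603}{8}\right) \frac{2018}{3} = - \frac{1211809}{4}$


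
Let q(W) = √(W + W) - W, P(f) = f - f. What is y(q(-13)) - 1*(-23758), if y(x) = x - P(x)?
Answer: 23771 + I*√26 ≈ 23771.0 + 5.099*I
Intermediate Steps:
P(f) = 0
q(W) = -W + √2*√W (q(W) = √(2*W) - W = √2*√W - W = -W + √2*√W)
y(x) = x (y(x) = x - 1*0 = x + 0 = x)
y(q(-13)) - 1*(-23758) = (-1*(-13) + √2*√(-13)) - 1*(-23758) = (13 + √2*(I*√13)) + 23758 = (13 + I*√26) + 23758 = 23771 + I*√26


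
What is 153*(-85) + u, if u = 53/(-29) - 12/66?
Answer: -4149236/319 ≈ -13007.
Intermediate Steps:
u = -641/319 (u = 53*(-1/29) - 12*1/66 = -53/29 - 2/11 = -641/319 ≈ -2.0094)
153*(-85) + u = 153*(-85) - 641/319 = -13005 - 641/319 = -4149236/319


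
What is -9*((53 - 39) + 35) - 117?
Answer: -558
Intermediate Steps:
-9*((53 - 39) + 35) - 117 = -9*(14 + 35) - 117 = -9*49 - 117 = -441 - 117 = -558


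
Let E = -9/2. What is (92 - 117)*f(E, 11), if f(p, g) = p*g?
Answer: 2475/2 ≈ 1237.5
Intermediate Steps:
E = -9/2 (E = -9*1/2 = -9/2 ≈ -4.5000)
f(p, g) = g*p
(92 - 117)*f(E, 11) = (92 - 117)*(11*(-9/2)) = -25*(-99/2) = 2475/2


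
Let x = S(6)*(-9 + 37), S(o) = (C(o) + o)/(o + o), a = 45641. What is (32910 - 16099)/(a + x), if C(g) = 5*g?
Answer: 16811/45725 ≈ 0.36765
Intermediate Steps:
S(o) = 3 (S(o) = (5*o + o)/(o + o) = (6*o)/((2*o)) = (6*o)*(1/(2*o)) = 3)
x = 84 (x = 3*(-9 + 37) = 3*28 = 84)
(32910 - 16099)/(a + x) = (32910 - 16099)/(45641 + 84) = 16811/45725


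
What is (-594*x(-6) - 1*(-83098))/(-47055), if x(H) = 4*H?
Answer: -97354/47055 ≈ -2.0689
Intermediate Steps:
(-594*x(-6) - 1*(-83098))/(-47055) = (-2376*(-6) - 1*(-83098))/(-47055) = (-594*(-24) + 83098)*(-1/47055) = (14256 + 83098)*(-1/47055) = 97354*(-1/47055) = -97354/47055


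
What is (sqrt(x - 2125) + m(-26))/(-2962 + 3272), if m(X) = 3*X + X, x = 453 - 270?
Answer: -52/155 + I*sqrt(1942)/310 ≈ -0.33548 + 0.14216*I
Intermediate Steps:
x = 183
m(X) = 4*X
(sqrt(x - 2125) + m(-26))/(-2962 + 3272) = (sqrt(183 - 2125) + 4*(-26))/(-2962 + 3272) = (sqrt(-1942) - 104)/310 = (I*sqrt(1942) - 104)*(1/310) = (-104 + I*sqrt(1942))*(1/310) = -52/155 + I*sqrt(1942)/310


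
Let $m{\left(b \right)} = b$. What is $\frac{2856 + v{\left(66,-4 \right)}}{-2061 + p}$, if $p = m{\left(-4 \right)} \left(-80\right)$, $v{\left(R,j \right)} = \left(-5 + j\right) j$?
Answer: $- \frac{2892}{1741} \approx -1.6611$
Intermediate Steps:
$v{\left(R,j \right)} = j \left(-5 + j\right)$
$p = 320$ ($p = \left(-4\right) \left(-80\right) = 320$)
$\frac{2856 + v{\left(66,-4 \right)}}{-2061 + p} = \frac{2856 - 4 \left(-5 - 4\right)}{-2061 + 320} = \frac{2856 - -36}{-1741} = \left(2856 + 36\right) \left(- \frac{1}{1741}\right) = 2892 \left(- \frac{1}{1741}\right) = - \frac{2892}{1741}$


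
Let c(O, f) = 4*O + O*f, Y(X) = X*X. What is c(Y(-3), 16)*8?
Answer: 1440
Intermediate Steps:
Y(X) = X²
c(Y(-3), 16)*8 = ((-3)²*(4 + 16))*8 = (9*20)*8 = 180*8 = 1440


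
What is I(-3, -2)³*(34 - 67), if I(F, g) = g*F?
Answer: -7128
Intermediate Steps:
I(F, g) = F*g
I(-3, -2)³*(34 - 67) = (-3*(-2))³*(34 - 67) = 6³*(-33) = 216*(-33) = -7128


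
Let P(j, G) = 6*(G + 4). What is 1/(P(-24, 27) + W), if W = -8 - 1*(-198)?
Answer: 1/376 ≈ 0.0026596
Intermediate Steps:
P(j, G) = 24 + 6*G (P(j, G) = 6*(4 + G) = 24 + 6*G)
W = 190 (W = -8 + 198 = 190)
1/(P(-24, 27) + W) = 1/((24 + 6*27) + 190) = 1/((24 + 162) + 190) = 1/(186 + 190) = 1/376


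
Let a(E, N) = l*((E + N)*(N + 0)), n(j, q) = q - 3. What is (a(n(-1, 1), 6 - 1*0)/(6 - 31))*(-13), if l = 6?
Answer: 1872/25 ≈ 74.880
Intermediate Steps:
n(j, q) = -3 + q
a(E, N) = 6*N*(E + N) (a(E, N) = 6*((E + N)*(N + 0)) = 6*((E + N)*N) = 6*(N*(E + N)) = 6*N*(E + N))
(a(n(-1, 1), 6 - 1*0)/(6 - 31))*(-13) = ((6*(6 - 1*0)*((-3 + 1) + (6 - 1*0)))/(6 - 31))*(-13) = ((6*(6 + 0)*(-2 + (6 + 0)))/(-25))*(-13) = ((6*6*(-2 + 6))*(-1/25))*(-13) = ((6*6*4)*(-1/25))*(-13) = (144*(-1/25))*(-13) = -144/25*(-13) = 1872/25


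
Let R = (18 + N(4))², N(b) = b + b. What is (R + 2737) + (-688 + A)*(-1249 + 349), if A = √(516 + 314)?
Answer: 622613 - 900*√830 ≈ 5.9668e+5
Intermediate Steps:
N(b) = 2*b
A = √830 ≈ 28.810
R = 676 (R = (18 + 2*4)² = (18 + 8)² = 26² = 676)
(R + 2737) + (-688 + A)*(-1249 + 349) = (676 + 2737) + (-688 + √830)*(-1249 + 349) = 3413 + (-688 + √830)*(-900) = 3413 + (619200 - 900*√830) = 622613 - 900*√830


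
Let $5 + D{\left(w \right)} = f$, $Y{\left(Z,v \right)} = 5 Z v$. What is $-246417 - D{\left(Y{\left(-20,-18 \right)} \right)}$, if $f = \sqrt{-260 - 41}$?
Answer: $-246412 - i \sqrt{301} \approx -2.4641 \cdot 10^{5} - 17.349 i$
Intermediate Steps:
$Y{\left(Z,v \right)} = 5 Z v$
$f = i \sqrt{301}$ ($f = \sqrt{-301} = i \sqrt{301} \approx 17.349 i$)
$D{\left(w \right)} = -5 + i \sqrt{301}$
$-246417 - D{\left(Y{\left(-20,-18 \right)} \right)} = -246417 - \left(-5 + i \sqrt{301}\right) = -246417 + \left(5 - i \sqrt{301}\right) = -246412 - i \sqrt{301}$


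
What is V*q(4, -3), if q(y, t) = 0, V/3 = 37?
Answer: 0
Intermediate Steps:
V = 111 (V = 3*37 = 111)
V*q(4, -3) = 111*0 = 0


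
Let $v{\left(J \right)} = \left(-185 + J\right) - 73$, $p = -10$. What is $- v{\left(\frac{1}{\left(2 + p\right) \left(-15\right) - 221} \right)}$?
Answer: $\frac{26059}{101} \approx 258.01$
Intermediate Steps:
$v{\left(J \right)} = -258 + J$
$- v{\left(\frac{1}{\left(2 + p\right) \left(-15\right) - 221} \right)} = - (-258 + \frac{1}{\left(2 - 10\right) \left(-15\right) - 221}) = - (-258 + \frac{1}{\left(-8\right) \left(-15\right) - 221}) = - (-258 + \frac{1}{120 - 221}) = - (-258 + \frac{1}{-101}) = - (-258 - \frac{1}{101}) = \left(-1\right) \left(- \frac{26059}{101}\right) = \frac{26059}{101}$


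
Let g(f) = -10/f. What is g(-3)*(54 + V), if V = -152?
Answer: -980/3 ≈ -326.67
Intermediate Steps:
g(-3)*(54 + V) = (-10/(-3))*(54 - 152) = -10*(-1/3)*(-98) = (10/3)*(-98) = -980/3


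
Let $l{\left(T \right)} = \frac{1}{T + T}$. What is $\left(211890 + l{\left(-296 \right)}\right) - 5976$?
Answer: $\frac{121901087}{592} \approx 2.0591 \cdot 10^{5}$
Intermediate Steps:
$l{\left(T \right)} = \frac{1}{2 T}$
$\left(211890 + l{\left(-296 \right)}\right) - 5976 = \left(211890 + \frac{1}{2 \left(-296\right)}\right) - 5976 = \left(211890 + \frac{1}{2} \left(- \frac{1}{296}\right)\right) - 5976 = \left(211890 - \frac{1}{592}\right) - 5976 = \frac{125438879}{592} - 5976 = \frac{121901087}{592}$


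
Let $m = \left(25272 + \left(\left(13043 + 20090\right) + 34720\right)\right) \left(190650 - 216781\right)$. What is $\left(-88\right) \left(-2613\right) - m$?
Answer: $2433679319$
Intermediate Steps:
$m = -2433449375$ ($m = \left(25272 + \left(33133 + 34720\right)\right) \left(-26131\right) = \left(25272 + 67853\right) \left(-26131\right) = 93125 \left(-26131\right) = -2433449375$)
$\left(-88\right) \left(-2613\right) - m = \left(-88\right) \left(-2613\right) - -2433449375 = 229944 + 2433449375 = 2433679319$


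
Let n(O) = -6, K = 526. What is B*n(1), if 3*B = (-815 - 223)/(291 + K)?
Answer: 2076/817 ≈ 2.5410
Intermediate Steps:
B = -346/817 (B = ((-815 - 223)/(291 + 526))/3 = (-1038/817)/3 = (-1038*1/817)/3 = (1/3)*(-1038/817) = -346/817 ≈ -0.42350)
B*n(1) = -346/817*(-6) = 2076/817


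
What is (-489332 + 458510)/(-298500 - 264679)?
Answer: 30822/563179 ≈ 0.054729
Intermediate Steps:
(-489332 + 458510)/(-298500 - 264679) = -30822/(-563179) = -30822*(-1/563179) = 30822/563179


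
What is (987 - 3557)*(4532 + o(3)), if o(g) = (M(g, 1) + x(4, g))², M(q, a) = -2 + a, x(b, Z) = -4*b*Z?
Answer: -17817810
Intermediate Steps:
x(b, Z) = -4*Z*b
o(g) = (-1 - 16*g)² (o(g) = ((-2 + 1) - 4*g*4)² = (-1 - 16*g)²)
(987 - 3557)*(4532 + o(3)) = (987 - 3557)*(4532 + (1 + 16*3)²) = -2570*(4532 + (1 + 48)²) = -2570*(4532 + 49²) = -2570*(4532 + 2401) = -2570*6933 = -17817810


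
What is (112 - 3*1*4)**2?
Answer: 10000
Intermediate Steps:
(112 - 3*1*4)**2 = (112 - 3*4)**2 = (112 - 12)**2 = 100**2 = 10000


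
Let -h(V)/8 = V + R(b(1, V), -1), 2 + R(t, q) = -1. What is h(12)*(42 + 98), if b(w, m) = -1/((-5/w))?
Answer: -10080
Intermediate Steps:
b(w, m) = w/5 (b(w, m) = -(-1)*w/5 = w/5)
R(t, q) = -3 (R(t, q) = -2 - 1 = -3)
h(V) = 24 - 8*V (h(V) = -8*(V - 3) = -8*(-3 + V) = 24 - 8*V)
h(12)*(42 + 98) = (24 - 8*12)*(42 + 98) = (24 - 96)*140 = -72*140 = -10080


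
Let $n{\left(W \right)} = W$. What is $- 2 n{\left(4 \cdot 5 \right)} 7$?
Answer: $-280$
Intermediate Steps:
$- 2 n{\left(4 \cdot 5 \right)} 7 = - 2 \cdot 4 \cdot 5 \cdot 7 = \left(-2\right) 20 \cdot 7 = \left(-40\right) 7 = -280$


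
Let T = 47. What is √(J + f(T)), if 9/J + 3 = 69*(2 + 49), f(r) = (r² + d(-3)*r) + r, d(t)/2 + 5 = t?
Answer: √516468463/586 ≈ 38.781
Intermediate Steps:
d(t) = -10 + 2*t
f(r) = r² - 15*r (f(r) = (r² + (-10 + 2*(-3))*r) + r = (r² + (-10 - 6)*r) + r = (r² - 16*r) + r = r² - 15*r)
J = 3/1172 (J = 9/(-3 + 69*(2 + 49)) = 9/(-3 + 69*51) = 9/(-3 + 3519) = 9/3516 = 9*(1/3516) = 3/1172 ≈ 0.0025597)
√(J + f(T)) = √(3/1172 + 47*(-15 + 47)) = √(3/1172 + 47*32) = √(3/1172 + 1504) = √(1762691/1172) = √516468463/586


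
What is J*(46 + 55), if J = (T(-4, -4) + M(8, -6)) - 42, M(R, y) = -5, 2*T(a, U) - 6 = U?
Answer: -4646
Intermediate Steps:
T(a, U) = 3 + U/2
J = -46 (J = ((3 + (1/2)*(-4)) - 5) - 42 = ((3 - 2) - 5) - 42 = (1 - 5) - 42 = -4 - 42 = -46)
J*(46 + 55) = -46*(46 + 55) = -46*101 = -4646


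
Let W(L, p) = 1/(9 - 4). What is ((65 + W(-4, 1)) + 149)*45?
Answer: 9639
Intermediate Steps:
W(L, p) = 1/5
((65 + W(-4, 1)) + 149)*45 = ((65 + 1/5) + 149)*45 = (326/5 + 149)*45 = (1071/5)*45 = 9639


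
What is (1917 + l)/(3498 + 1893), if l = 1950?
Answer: 1289/1797 ≈ 0.71731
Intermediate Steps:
(1917 + l)/(3498 + 1893) = (1917 + 1950)/(3498 + 1893) = 3867/5391 = 3867*(1/5391) = 1289/1797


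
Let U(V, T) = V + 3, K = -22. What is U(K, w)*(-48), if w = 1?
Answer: 912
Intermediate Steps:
U(V, T) = 3 + V
U(K, w)*(-48) = (3 - 22)*(-48) = -19*(-48) = 912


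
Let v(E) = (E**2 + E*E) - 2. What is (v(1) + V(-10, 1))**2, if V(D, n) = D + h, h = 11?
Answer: 1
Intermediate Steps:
v(E) = -2 + 2*E**2 (v(E) = (E**2 + E**2) - 2 = 2*E**2 - 2 = -2 + 2*E**2)
V(D, n) = 11 + D (V(D, n) = D + 11 = 11 + D)
(v(1) + V(-10, 1))**2 = ((-2 + 2*1**2) + (11 - 10))**2 = ((-2 + 2*1) + 1)**2 = ((-2 + 2) + 1)**2 = (0 + 1)**2 = 1**2 = 1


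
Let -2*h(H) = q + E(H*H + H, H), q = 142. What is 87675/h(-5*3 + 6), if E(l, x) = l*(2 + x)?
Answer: 87675/181 ≈ 484.39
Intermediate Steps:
h(H) = -71 - (2 + H)*(H + H**2)/2 (h(H) = -(142 + (H*H + H)*(2 + H))/2 = -(142 + (H**2 + H)*(2 + H))/2 = -(142 + (H + H**2)*(2 + H))/2 = -(142 + (2 + H)*(H + H**2))/2 = -71 - (2 + H)*(H + H**2)/2)
87675/h(-5*3 + 6) = 87675/(-71 - (-5*3 + 6)*(1 + (-5*3 + 6))*(2 + (-5*3 + 6))/2) = 87675/(-71 - (-15 + 6)*(1 + (-15 + 6))*(2 + (-15 + 6))/2) = 87675/(-71 - 1/2*(-9)*(1 - 9)*(2 - 9)) = 87675/(-71 - 1/2*(-9)*(-8)*(-7)) = 87675/(-71 + 252) = 87675/181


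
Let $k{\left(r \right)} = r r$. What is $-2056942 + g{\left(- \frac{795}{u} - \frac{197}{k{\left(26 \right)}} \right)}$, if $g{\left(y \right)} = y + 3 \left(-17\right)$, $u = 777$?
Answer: $- \frac{360146792575}{175084} \approx -2.057 \cdot 10^{6}$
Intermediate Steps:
$k{\left(r \right)} = r^{2}$
$g{\left(y \right)} = -51 + y$ ($g{\left(y \right)} = y - 51 = -51 + y$)
$-2056942 + g{\left(- \frac{795}{u} - \frac{197}{k{\left(26 \right)}} \right)} = -2056942 - \frac{9159447}{175084} = - \frac{360146792575}{175084}$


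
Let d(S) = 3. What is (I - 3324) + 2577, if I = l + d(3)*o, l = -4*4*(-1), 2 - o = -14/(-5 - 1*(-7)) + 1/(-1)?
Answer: -701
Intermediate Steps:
o = 10 (o = 2 - (-14/(-5 - 1*(-7)) + 1/(-1)) = 2 - (-14/(-5 + 7) + 1*(-1)) = 2 - (-14/2 - 1) = 2 - (-14*½ - 1) = 2 - (-7 - 1) = 2 - 1*(-8) = 2 + 8 = 10)
l = 16 (l = -16*(-1) = 16)
I = 46 (I = 16 + 3*10 = 16 + 30 = 46)
(I - 3324) + 2577 = (46 - 3324) + 2577 = -3278 + 2577 = -701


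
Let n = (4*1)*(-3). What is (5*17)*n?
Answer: -1020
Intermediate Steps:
n = -12 (n = 4*(-3) = -12)
(5*17)*n = (5*17)*(-12) = 85*(-12) = -1020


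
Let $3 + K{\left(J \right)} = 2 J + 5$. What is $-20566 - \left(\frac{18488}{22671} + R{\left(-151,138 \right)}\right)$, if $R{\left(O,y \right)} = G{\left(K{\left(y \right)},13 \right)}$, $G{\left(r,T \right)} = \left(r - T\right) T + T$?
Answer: $- \frac{544666592}{22671} \approx -24025.0$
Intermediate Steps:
$K{\left(J \right)} = 2 + 2 J$ ($K{\left(J \right)} = -3 + \left(2 J + 5\right) = -3 + \left(5 + 2 J\right) = 2 + 2 J$)
$G{\left(r,T \right)} = T + T \left(r - T\right)$ ($G{\left(r,T \right)} = T \left(r - T\right) + T = T + T \left(r - T\right)$)
$R{\left(O,y \right)} = -130 + 26 y$ ($R{\left(O,y \right)} = 13 \left(1 + \left(2 + 2 y\right) - 13\right) = 13 \left(-10 + 2 y\right) = -130 + 26 y$)
$-20566 - \left(\frac{18488}{22671} + R{\left(-151,138 \right)}\right) = -20566 - \left(-130 + 3588 + \frac{18488}{22671}\right) = -20566 + \left(18488 \left(- \frac{1}{22671}\right) - \left(-130 + 3588\right)\right) = -20566 - \frac{78414806}{22671} = - \frac{544666592}{22671}$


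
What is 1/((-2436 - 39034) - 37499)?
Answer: -1/78969 ≈ -1.2663e-5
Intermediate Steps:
1/((-2436 - 39034) - 37499) = 1/(-41470 - 37499) = 1/(-78969) = -1/78969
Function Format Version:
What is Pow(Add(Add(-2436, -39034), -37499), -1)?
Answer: Rational(-1, 78969) ≈ -1.2663e-5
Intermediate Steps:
Pow(Add(Add(-2436, -39034), -37499), -1) = Pow(Add(-41470, -37499), -1) = Pow(-78969, -1) = Rational(-1, 78969)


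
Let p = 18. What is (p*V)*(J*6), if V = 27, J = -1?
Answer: -2916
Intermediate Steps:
(p*V)*(J*6) = (18*27)*(-1*6) = 486*(-6) = -2916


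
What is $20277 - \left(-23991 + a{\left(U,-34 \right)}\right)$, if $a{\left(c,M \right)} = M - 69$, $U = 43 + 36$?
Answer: $44371$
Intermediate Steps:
$U = 79$
$a{\left(c,M \right)} = -69 + M$ ($a{\left(c,M \right)} = M - 69 = -69 + M$)
$20277 - \left(-23991 + a{\left(U,-34 \right)}\right) = 20277 - \left(-23991 - 103\right) = 20277 - -24094 = 20277 + 24094 = 44371$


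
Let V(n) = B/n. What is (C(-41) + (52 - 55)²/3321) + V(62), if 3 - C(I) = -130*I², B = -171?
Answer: 4999534937/22878 ≈ 2.1853e+5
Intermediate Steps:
C(I) = 3 + 130*I² (C(I) = 3 - (-130)*I² = 3 + 130*I²)
V(n) = -171/n
(C(-41) + (52 - 55)²/3321) + V(62) = ((3 + 130*(-41)²) + (52 - 55)²/3321) - 171/62 = ((3 + 130*1681) + (-3)²*(1/3321)) - 171*1/62 = ((3 + 218530) + 9*(1/3321)) - 171/62 = (218533 + 1/369) - 171/62 = 80638678/369 - 171/62 = 4999534937/22878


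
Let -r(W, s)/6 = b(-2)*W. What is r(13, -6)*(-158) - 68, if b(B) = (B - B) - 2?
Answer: -24716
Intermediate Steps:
b(B) = -2 (b(B) = 0 - 2 = -2)
r(W, s) = 12*W (r(W, s) = -(-12)*W = 12*W)
r(13, -6)*(-158) - 68 = (12*13)*(-158) - 68 = 156*(-158) - 68 = -24648 - 68 = -24716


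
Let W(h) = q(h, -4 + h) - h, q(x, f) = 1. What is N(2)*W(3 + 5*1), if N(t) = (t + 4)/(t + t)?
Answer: -21/2 ≈ -10.500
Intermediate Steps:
W(h) = 1 - h
N(t) = (4 + t)/(2*t) (N(t) = (4 + t)/((2*t)) = (4 + t)*(1/(2*t)) = (4 + t)/(2*t))
N(2)*W(3 + 5*1) = ((½)*(4 + 2)/2)*(1 - (3 + 5*1)) = ((½)*(½)*6)*(1 - (3 + 5)) = 3*(1 - 1*8)/2 = 3*(1 - 8)/2 = (3/2)*(-7) = -21/2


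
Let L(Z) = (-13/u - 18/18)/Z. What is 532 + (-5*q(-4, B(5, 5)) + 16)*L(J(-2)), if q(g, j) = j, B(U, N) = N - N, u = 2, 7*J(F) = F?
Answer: 952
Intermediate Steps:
J(F) = F/7
B(U, N) = 0
L(Z) = -15/(2*Z) (L(Z) = (-13/2 - 18/18)/Z = (-13*½ - 18*1/18)/Z = (-13/2 - 1)/Z = -15/(2*Z))
532 + (-5*q(-4, B(5, 5)) + 16)*L(J(-2)) = 532 + (-5*0 + 16)*(-15/(2*((⅐)*(-2)))) = 532 + (0 + 16)*(-15/(2*(-2/7))) = 532 + 16*(-15/2*(-7/2)) = 532 + 16*(105/4) = 532 + 420 = 952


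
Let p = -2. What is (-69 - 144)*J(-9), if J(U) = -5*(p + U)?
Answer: -11715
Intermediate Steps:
J(U) = 10 - 5*U (J(U) = -5*(-2 + U) = 10 - 5*U)
(-69 - 144)*J(-9) = (-69 - 144)*(10 - 5*(-9)) = -213*(10 + 45) = -213*55 = -11715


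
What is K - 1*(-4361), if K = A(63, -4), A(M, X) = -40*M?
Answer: 1841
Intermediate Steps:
K = -2520 (K = -40*63 = -2520)
K - 1*(-4361) = -2520 - 1*(-4361) = -2520 + 4361 = 1841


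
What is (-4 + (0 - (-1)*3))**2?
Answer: 1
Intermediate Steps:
(-4 + (0 - (-1)*3))**2 = (-4 + (0 - 1*(-3)))**2 = (-4 + (0 + 3))**2 = (-4 + 3)**2 = (-1)**2 = 1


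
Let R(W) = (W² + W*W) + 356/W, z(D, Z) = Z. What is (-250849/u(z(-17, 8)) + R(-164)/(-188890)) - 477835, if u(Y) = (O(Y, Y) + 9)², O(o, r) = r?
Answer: -1071413376502047/2238157610 ≈ -4.7870e+5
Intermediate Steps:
R(W) = 2*W² + 356/W (R(W) = (W² + W²) + 356/W = 2*W² + 356/W)
u(Y) = (9 + Y)² (u(Y) = (Y + 9)² = (9 + Y)²)
(-250849/u(z(-17, 8)) + R(-164)/(-188890)) - 477835 = (-250849/(9 + 8)² + (2*(178 + (-164)³)/(-164))/(-188890)) - 477835 = (-250849/(17²) + (2*(-1/164)*(178 - 4410944))*(-1/188890)) - 477835 = (-250849/289 + (2*(-1/164)*(-4410766))*(-1/188890)) - 477835 = (-250849*1/289 + (2205383/41)*(-1/188890)) - 477835 = (-250849/289 - 2205383/7744490) - 477835 = -1943334927697/2238157610 - 477835 = -1071413376502047/2238157610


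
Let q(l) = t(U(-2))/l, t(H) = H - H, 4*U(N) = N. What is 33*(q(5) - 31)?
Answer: -1023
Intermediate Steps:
U(N) = N/4
t(H) = 0
q(l) = 0 (q(l) = 0/l = 0)
33*(q(5) - 31) = 33*(0 - 31) = 33*(-31) = -1023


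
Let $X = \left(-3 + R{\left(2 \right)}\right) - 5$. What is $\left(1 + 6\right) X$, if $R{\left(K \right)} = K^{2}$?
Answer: $-28$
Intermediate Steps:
$X = -4$ ($X = \left(-3 + 2^{2}\right) - 5 = \left(-3 + 4\right) - 5 = 1 - 5 = -4$)
$\left(1 + 6\right) X = \left(1 + 6\right) \left(-4\right) = 7 \left(-4\right) = -28$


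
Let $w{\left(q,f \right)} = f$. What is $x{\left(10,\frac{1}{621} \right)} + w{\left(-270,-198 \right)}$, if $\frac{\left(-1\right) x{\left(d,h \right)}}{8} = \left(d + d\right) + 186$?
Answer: $-1846$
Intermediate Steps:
$x{\left(d,h \right)} = -1488 - 16 d$ ($x{\left(d,h \right)} = - 8 \left(\left(d + d\right) + 186\right) = - 8 \left(2 d + 186\right) = - 8 \left(186 + 2 d\right) = -1488 - 16 d$)
$x{\left(10,\frac{1}{621} \right)} + w{\left(-270,-198 \right)} = \left(-1488 - 160\right) - 198 = -1648 - 198 = -1846$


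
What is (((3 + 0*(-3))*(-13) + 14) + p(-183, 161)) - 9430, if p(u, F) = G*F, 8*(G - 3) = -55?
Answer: -80631/8 ≈ -10079.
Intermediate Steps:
G = -31/8 (G = 3 + (1/8)*(-55) = 3 - 55/8 = -31/8 ≈ -3.8750)
p(u, F) = -31*F/8
(((3 + 0*(-3))*(-13) + 14) + p(-183, 161)) - 9430 = (((3 + 0*(-3))*(-13) + 14) - 31/8*161) - 9430 = (((3 + 0)*(-13) + 14) - 4991/8) - 9430 = ((3*(-13) + 14) - 4991/8) - 9430 = ((-39 + 14) - 4991/8) - 9430 = (-25 - 4991/8) - 9430 = -5191/8 - 9430 = -80631/8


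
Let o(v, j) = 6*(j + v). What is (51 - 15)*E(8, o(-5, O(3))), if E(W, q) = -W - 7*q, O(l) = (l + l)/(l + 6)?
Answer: 6264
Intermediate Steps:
O(l) = 2*l/(6 + l) (O(l) = (2*l)/(6 + l) = 2*l/(6 + l))
o(v, j) = 6*j + 6*v
(51 - 15)*E(8, o(-5, O(3))) = (51 - 15)*(-1*8 - 7*(6*(2*3/(6 + 3)) + 6*(-5))) = 36*(-8 - 7*(6*(2*3/9) - 30)) = 36*(-8 - 7*(6*(2*3*(⅑)) - 30)) = 36*(-8 - 7*(6*(⅔) - 30)) = 36*(-8 - 7*(4 - 30)) = 36*(-8 - 7*(-26)) = 36*(-8 + 182) = 36*174 = 6264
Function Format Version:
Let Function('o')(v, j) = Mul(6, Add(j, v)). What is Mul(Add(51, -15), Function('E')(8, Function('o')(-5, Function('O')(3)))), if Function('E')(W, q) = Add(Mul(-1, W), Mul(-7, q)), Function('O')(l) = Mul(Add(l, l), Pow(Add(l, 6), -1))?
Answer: 6264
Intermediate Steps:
Function('O')(l) = Mul(2, l, Pow(Add(6, l), -1)) (Function('O')(l) = Mul(Mul(2, l), Pow(Add(6, l), -1)) = Mul(2, l, Pow(Add(6, l), -1)))
Function('o')(v, j) = Add(Mul(6, j), Mul(6, v))
Mul(Add(51, -15), Function('E')(8, Function('o')(-5, Function('O')(3)))) = Mul(Add(51, -15), Add(Mul(-1, 8), Mul(-7, Add(Mul(6, Mul(2, 3, Pow(Add(6, 3), -1))), Mul(6, -5))))) = Mul(36, Add(-8, Mul(-7, Add(Mul(6, Mul(2, 3, Pow(9, -1))), -30)))) = Mul(36, Add(-8, Mul(-7, Add(Mul(6, Mul(2, 3, Rational(1, 9))), -30)))) = Mul(36, Add(-8, Mul(-7, Add(Mul(6, Rational(2, 3)), -30)))) = Mul(36, Add(-8, Mul(-7, Add(4, -30)))) = Mul(36, Add(-8, Mul(-7, -26))) = Mul(36, Add(-8, 182)) = Mul(36, 174) = 6264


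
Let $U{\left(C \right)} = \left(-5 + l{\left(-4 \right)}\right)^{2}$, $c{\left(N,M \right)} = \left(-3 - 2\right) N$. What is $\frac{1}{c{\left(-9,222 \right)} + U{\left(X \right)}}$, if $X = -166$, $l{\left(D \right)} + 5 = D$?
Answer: $\frac{1}{241} \approx 0.0041494$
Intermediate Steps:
$l{\left(D \right)} = -5 + D$
$c{\left(N,M \right)} = - 5 N$
$U{\left(C \right)} = 196$ ($U{\left(C \right)} = \left(-5 - 9\right)^{2} = \left(-14\right)^{2} = 196$)
$\frac{1}{c{\left(-9,222 \right)} + U{\left(X \right)}} = \frac{1}{\left(-5\right) \left(-9\right) + 196} = \frac{1}{45 + 196} = \frac{1}{241}$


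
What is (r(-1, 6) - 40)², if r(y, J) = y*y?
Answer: 1521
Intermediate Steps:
r(y, J) = y²
(r(-1, 6) - 40)² = ((-1)² - 40)² = (1 - 40)² = (-39)² = 1521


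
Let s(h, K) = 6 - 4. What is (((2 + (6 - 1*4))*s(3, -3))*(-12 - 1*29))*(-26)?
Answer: 8528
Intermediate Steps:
s(h, K) = 2
(((2 + (6 - 1*4))*s(3, -3))*(-12 - 1*29))*(-26) = (((2 + (6 - 1*4))*2)*(-12 - 1*29))*(-26) = (((2 + (6 - 4))*2)*(-12 - 29))*(-26) = (((2 + 2)*2)*(-41))*(-26) = ((4*2)*(-41))*(-26) = (8*(-41))*(-26) = -328*(-26) = 8528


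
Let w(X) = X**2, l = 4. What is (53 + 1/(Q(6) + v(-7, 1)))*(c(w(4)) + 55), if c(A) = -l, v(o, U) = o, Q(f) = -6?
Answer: 35088/13 ≈ 2699.1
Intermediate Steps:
c(A) = -4 (c(A) = -1*4 = -4)
(53 + 1/(Q(6) + v(-7, 1)))*(c(w(4)) + 55) = (53 + 1/(-6 - 7))*(-4 + 55) = (53 + 1/(-13))*51 = (53 - 1/13)*51 = (688/13)*51 = 35088/13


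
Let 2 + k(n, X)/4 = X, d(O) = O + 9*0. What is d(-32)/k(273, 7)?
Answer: -8/5 ≈ -1.6000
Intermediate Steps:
d(O) = O (d(O) = O + 0 = O)
k(n, X) = -8 + 4*X
d(-32)/k(273, 7) = -32/(-8 + 4*7) = -32/(-8 + 28) = -32/20 = -32*1/20 = -8/5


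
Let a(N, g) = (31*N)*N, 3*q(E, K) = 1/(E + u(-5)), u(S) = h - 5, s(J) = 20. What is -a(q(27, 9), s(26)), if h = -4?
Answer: -31/2916 ≈ -0.010631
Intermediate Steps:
u(S) = -9 (u(S) = -4 - 5 = -9)
q(E, K) = 1/(3*(-9 + E)) (q(E, K) = 1/(3*(E - 9)) = 1/(3*(-9 + E)))
a(N, g) = 31*N²
-a(q(27, 9), s(26)) = -31*(1/(3*(-9 + 27)))² = -31*((⅓)/18)² = -31*((⅓)*(1/18))² = -31*(1/54)² = -31/2916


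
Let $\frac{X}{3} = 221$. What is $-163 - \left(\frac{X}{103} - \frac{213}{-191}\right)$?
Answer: $- \frac{3355271}{19673} \approx -170.55$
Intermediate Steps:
$X = 663$ ($X = 3 \cdot 221 = 663$)
$-163 - \left(\frac{X}{103} - \frac{213}{-191}\right) = -163 - \left(\frac{663}{103} - \frac{213}{-191}\right) = -163 - \left(663 \cdot \frac{1}{103} - - \frac{213}{191}\right) = -163 - \left(\frac{663}{103} + \frac{213}{191}\right) = -163 - \frac{148572}{19673} = - \frac{3355271}{19673}$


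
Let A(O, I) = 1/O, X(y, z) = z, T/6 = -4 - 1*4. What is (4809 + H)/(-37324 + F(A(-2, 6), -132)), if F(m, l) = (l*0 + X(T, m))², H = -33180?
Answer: 37828/49765 ≈ 0.76013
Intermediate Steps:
T = -48 (T = 6*(-4 - 1*4) = 6*(-4 - 4) = 6*(-8) = -48)
F(m, l) = m² (F(m, l) = (l*0 + m)² = (0 + m)² = m²)
(4809 + H)/(-37324 + F(A(-2, 6), -132)) = (4809 - 33180)/(-37324 + (1/(-2))²) = -28371/(-37324 + (-½)²) = -28371/(-37324 + ¼) = -28371/(-149295/4) = -28371*(-4/149295) = 37828/49765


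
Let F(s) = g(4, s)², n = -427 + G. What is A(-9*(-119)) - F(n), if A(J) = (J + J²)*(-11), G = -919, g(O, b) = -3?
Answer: -12629241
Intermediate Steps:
n = -1346 (n = -427 - 919 = -1346)
F(s) = 9 (F(s) = (-3)² = 9)
A(J) = -11*J - 11*J²
A(-9*(-119)) - F(n) = -11*(-9*(-119))*(1 - 9*(-119)) - 1*9 = -11*1071*(1 + 1071) - 9 = -11*1071*1072 - 9 = -12629232 - 9 = -12629241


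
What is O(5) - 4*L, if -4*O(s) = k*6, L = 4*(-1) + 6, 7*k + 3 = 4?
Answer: -115/14 ≈ -8.2143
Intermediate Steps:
k = 1/7 (k = -3/7 + (1/7)*4 = -3/7 + 4/7 = 1/7 ≈ 0.14286)
L = 2 (L = -4 + 6 = 2)
O(s) = -3/14 (O(s) = -6/28 = -1/4*6/7 = -3/14)
O(5) - 4*L = -3/14 - 4*2 = -3/14 - 8 = -115/14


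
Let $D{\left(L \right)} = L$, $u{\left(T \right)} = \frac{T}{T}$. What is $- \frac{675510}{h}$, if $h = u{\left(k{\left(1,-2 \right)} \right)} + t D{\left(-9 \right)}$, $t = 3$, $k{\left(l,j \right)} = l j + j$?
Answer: $\frac{337755}{13} \approx 25981.0$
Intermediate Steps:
$k{\left(l,j \right)} = j + j l$ ($k{\left(l,j \right)} = j l + j = j + j l$)
$u{\left(T \right)} = 1$
$h = -26$ ($h = 1 + 3 \left(-9\right) = 1 - 27 = -26$)
$- \frac{675510}{h} = - \frac{675510}{-26} = \left(-675510\right) \left(- \frac{1}{26}\right) = \frac{337755}{13}$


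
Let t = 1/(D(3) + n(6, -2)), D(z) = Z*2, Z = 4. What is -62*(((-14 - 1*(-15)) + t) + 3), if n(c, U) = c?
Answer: -1767/7 ≈ -252.43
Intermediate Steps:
D(z) = 8 (D(z) = 4*2 = 8)
t = 1/14 (t = 1/(8 + 6) = 1/14 ≈ 0.071429)
-62*(((-14 - 1*(-15)) + t) + 3) = -62*(((-14 - 1*(-15)) + 1/14) + 3) = -62*(((-14 + 15) + 1/14) + 3) = -62*((1 + 1/14) + 3) = -62*(15/14 + 3) = -62*57/14 = -1767/7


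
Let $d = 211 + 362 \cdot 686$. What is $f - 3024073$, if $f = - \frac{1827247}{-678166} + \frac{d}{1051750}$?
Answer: $- \frac{539237878842790528}{178315272625} \approx -3.0241 \cdot 10^{6}$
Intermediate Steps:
$d = 248543$ ($d = 211 + 248332 = 248543$)
$f = \frac{522590111097}{178315272625}$ ($f = - \frac{1827247}{-678166} + \frac{248543}{1051750} = \left(-1827247\right) \left(- \frac{1}{678166}\right) + 248543 \cdot \frac{1}{1051750} = \frac{1827247}{678166} + \frac{248543}{1051750} = \frac{522590111097}{178315272625} \approx 2.9307$)
$f - 3024073 = \frac{522590111097}{178315272625} - 3024073 = - \frac{539237878842790528}{178315272625}$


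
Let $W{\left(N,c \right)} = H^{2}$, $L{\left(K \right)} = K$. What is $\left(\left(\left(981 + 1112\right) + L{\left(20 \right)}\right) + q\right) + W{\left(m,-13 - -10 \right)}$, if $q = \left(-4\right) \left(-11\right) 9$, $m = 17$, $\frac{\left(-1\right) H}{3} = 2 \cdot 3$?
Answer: $2833$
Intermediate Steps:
$H = -18$ ($H = - 3 \cdot 2 \cdot 3 = \left(-3\right) 6 = -18$)
$W{\left(N,c \right)} = 324$ ($W{\left(N,c \right)} = \left(-18\right)^{2} = 324$)
$q = 396$ ($q = 44 \cdot 9 = 396$)
$\left(\left(\left(981 + 1112\right) + L{\left(20 \right)}\right) + q\right) + W{\left(m,-13 - -10 \right)} = \left(\left(\left(981 + 1112\right) + 20\right) + 396\right) + 324 = \left(\left(2093 + 20\right) + 396\right) + 324 = \left(2113 + 396\right) + 324 = 2509 + 324 = 2833$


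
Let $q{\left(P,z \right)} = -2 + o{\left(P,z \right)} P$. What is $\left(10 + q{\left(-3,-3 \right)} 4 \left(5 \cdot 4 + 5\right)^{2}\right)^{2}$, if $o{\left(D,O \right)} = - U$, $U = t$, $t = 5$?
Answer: $1056900100$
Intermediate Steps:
$U = 5$
$o{\left(D,O \right)} = -5$ ($o{\left(D,O \right)} = \left(-1\right) 5 = -5$)
$q{\left(P,z \right)} = -2 - 5 P$
$\left(10 + q{\left(-3,-3 \right)} 4 \left(5 \cdot 4 + 5\right)^{2}\right)^{2} = \left(10 + \left(-2 - -15\right) 4 \left(5 \cdot 4 + 5\right)^{2}\right)^{2} = \left(10 + \left(-2 + 15\right) 4 \left(20 + 5\right)^{2}\right)^{2} = \left(10 + 13 \cdot 4 \cdot 25^{2}\right)^{2} = \left(10 + 52 \cdot 625\right)^{2} = \left(10 + 32500\right)^{2} = 32510^{2} = 1056900100$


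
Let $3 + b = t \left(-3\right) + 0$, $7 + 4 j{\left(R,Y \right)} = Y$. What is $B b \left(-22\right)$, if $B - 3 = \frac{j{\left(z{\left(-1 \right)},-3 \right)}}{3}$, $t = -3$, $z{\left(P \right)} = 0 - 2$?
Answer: $-286$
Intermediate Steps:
$z{\left(P \right)} = -2$
$j{\left(R,Y \right)} = - \frac{7}{4} + \frac{Y}{4}$
$b = 6$ ($b = -3 + \left(\left(-3\right) \left(-3\right) + 0\right) = -3 + \left(9 + 0\right) = -3 + 9 = 6$)
$B = \frac{13}{6}$ ($B = 3 + \frac{- \frac{7}{4} + \frac{1}{4} \left(-3\right)}{3} = 3 + \left(- \frac{7}{4} - \frac{3}{4}\right) \frac{1}{3} = 3 - \frac{5}{6} = \frac{13}{6} \approx 2.1667$)
$B b \left(-22\right) = \frac{13}{6} \cdot 6 \left(-22\right) = 13 \left(-22\right) = -286$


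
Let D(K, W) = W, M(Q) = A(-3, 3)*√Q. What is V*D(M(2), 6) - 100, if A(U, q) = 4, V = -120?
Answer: -820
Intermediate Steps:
M(Q) = 4*√Q
V*D(M(2), 6) - 100 = -120*6 - 100 = -720 - 100 = -820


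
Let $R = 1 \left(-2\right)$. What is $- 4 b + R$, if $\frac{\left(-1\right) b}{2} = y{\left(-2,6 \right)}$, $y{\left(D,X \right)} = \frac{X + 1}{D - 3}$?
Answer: $- \frac{66}{5} \approx -13.2$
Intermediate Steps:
$y{\left(D,X \right)} = \frac{1 + X}{-3 + D}$
$b = \frac{14}{5}$ ($b = - 2 \frac{1 + 6}{-3 - 2} = - 2 \frac{1}{-5} \cdot 7 = - 2 \left(\left(- \frac{1}{5}\right) 7\right) = \left(-2\right) \left(- \frac{7}{5}\right) = \frac{14}{5} \approx 2.8$)
$R = -2$
$- 4 b + R = \left(-4\right) \frac{14}{5} - 2 = - \frac{56}{5} - 2 = - \frac{66}{5}$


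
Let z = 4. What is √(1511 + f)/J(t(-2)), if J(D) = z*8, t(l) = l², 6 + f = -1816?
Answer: I*√311/32 ≈ 0.5511*I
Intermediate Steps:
f = -1822 (f = -6 - 1816 = -1822)
J(D) = 32 (J(D) = 4*8 = 32)
√(1511 + f)/J(t(-2)) = √(1511 - 1822)/32 = √(-311)*(1/32) = (I*√311)*(1/32) = I*√311/32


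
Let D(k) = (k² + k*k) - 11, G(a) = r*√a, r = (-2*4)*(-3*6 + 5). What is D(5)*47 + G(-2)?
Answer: 1833 + 104*I*√2 ≈ 1833.0 + 147.08*I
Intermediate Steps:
r = 104 (r = -8*(-18 + 5) = -8*(-13) = 104)
G(a) = 104*√a
D(k) = -11 + 2*k² (D(k) = (k² + k²) - 11 = 2*k² - 11 = -11 + 2*k²)
D(5)*47 + G(-2) = (-11 + 2*5²)*47 + 104*√(-2) = (-11 + 2*25)*47 + 104*(I*√2) = (-11 + 50)*47 + 104*I*√2 = 39*47 + 104*I*√2 = 1833 + 104*I*√2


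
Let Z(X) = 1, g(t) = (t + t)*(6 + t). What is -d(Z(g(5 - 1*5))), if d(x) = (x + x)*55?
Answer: -110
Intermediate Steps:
g(t) = 2*t*(6 + t) (g(t) = (2*t)*(6 + t) = 2*t*(6 + t))
d(x) = 110*x (d(x) = (2*x)*55 = 110*x)
-d(Z(g(5 - 1*5))) = -110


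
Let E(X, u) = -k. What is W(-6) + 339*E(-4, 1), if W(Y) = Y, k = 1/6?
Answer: -125/2 ≈ -62.500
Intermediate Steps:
k = ⅙ ≈ 0.16667
E(X, u) = -⅙ (E(X, u) = -1*⅙ = -⅙)
W(-6) + 339*E(-4, 1) = -6 + 339*(-⅙) = -6 - 113/2 = -125/2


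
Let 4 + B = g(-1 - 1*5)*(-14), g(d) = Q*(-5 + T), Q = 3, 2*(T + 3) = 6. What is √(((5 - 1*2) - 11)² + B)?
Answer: 3*√30 ≈ 16.432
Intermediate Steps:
T = 0 (T = -3 + (½)*6 = -3 + 3 = 0)
g(d) = -15 (g(d) = 3*(-5 + 0) = 3*(-5) = -15)
B = 206 (B = -4 - 15*(-14) = -4 + 210 = 206)
√(((5 - 1*2) - 11)² + B) = √(((5 - 1*2) - 11)² + 206) = √(((5 - 2) - 11)² + 206) = √((3 - 11)² + 206) = √((-8)² + 206) = √(64 + 206) = √270 = 3*√30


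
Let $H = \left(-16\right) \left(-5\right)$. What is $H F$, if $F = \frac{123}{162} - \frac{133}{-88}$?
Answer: $\frac{53950}{297} \approx 181.65$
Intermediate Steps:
$H = 80$
$F = \frac{5395}{2376}$ ($F = 123 \cdot \frac{1}{162} - - \frac{133}{88} = \frac{41}{54} + \frac{133}{88} = \frac{5395}{2376} \approx 2.2706$)
$H F = 80 \cdot \frac{5395}{2376} = \frac{53950}{297}$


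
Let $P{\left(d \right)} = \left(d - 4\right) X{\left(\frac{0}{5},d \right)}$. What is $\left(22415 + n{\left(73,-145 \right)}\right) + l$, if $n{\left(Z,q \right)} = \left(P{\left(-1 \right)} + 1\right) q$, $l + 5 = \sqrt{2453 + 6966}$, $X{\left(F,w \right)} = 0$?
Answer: $22265 + \sqrt{9419} \approx 22362.0$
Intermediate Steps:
$P{\left(d \right)} = 0$ ($P{\left(d \right)} = \left(d - 4\right) 0 = \left(-4 + d\right) 0 = 0$)
$l = -5 + \sqrt{9419}$ ($l = -5 + \sqrt{2453 + 6966} = -5 + \sqrt{9419} \approx 92.052$)
$n{\left(Z,q \right)} = q$ ($n{\left(Z,q \right)} = \left(0 + 1\right) q = 1 q = q$)
$\left(22415 + n{\left(73,-145 \right)}\right) + l = \left(22415 - 145\right) - \left(5 - \sqrt{9419}\right) = 22270 - \left(5 - \sqrt{9419}\right) = 22265 + \sqrt{9419}$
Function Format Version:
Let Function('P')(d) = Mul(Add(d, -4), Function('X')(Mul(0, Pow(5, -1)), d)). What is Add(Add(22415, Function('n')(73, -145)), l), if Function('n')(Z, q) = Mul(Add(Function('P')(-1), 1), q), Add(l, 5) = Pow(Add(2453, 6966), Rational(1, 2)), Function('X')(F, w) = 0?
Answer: Add(22265, Pow(9419, Rational(1, 2))) ≈ 22362.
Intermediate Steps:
Function('P')(d) = 0 (Function('P')(d) = Mul(Add(d, -4), 0) = Mul(Add(-4, d), 0) = 0)
l = Add(-5, Pow(9419, Rational(1, 2))) (l = Add(-5, Pow(Add(2453, 6966), Rational(1, 2))) = Add(-5, Pow(9419, Rational(1, 2))) ≈ 92.052)
Function('n')(Z, q) = q (Function('n')(Z, q) = Mul(Add(0, 1), q) = Mul(1, q) = q)
Add(Add(22415, Function('n')(73, -145)), l) = Add(Add(22415, -145), Add(-5, Pow(9419, Rational(1, 2)))) = Add(22270, Add(-5, Pow(9419, Rational(1, 2)))) = Add(22265, Pow(9419, Rational(1, 2)))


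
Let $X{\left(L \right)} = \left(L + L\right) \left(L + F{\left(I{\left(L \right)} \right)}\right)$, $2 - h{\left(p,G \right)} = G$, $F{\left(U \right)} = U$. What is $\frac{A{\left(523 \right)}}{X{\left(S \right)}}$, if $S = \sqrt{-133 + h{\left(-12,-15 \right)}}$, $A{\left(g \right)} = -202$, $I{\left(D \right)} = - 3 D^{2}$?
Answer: $\frac{101 \sqrt{29}}{116 \left(\sqrt{29} - 174 i\right)} \approx 0.0008332 + 0.026921 i$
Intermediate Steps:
$h{\left(p,G \right)} = 2 - G$
$S = 2 i \sqrt{29}$ ($S = \sqrt{-133 + \left(2 - -15\right)} = \sqrt{-133 + \left(2 + 15\right)} = \sqrt{-133 + 17} = \sqrt{-116} = 2 i \sqrt{29} \approx 10.77 i$)
$X{\left(L \right)} = 2 L \left(L - 3 L^{2}\right)$ ($X{\left(L \right)} = \left(L + L\right) \left(L - 3 L^{2}\right) = 2 L \left(L - 3 L^{2}\right)$)
$\frac{A{\left(523 \right)}}{X{\left(S \right)}} = - \frac{202}{\left(2 i \sqrt{29}\right)^{2} \left(2 - 6 \cdot 2 i \sqrt{29}\right)} = - \frac{202}{\left(-116\right) \left(2 - 12 i \sqrt{29}\right)} = - \frac{202}{-232 + 1392 i \sqrt{29}}$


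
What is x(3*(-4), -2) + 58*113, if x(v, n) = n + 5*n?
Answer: 6542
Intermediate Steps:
x(v, n) = 6*n
x(3*(-4), -2) + 58*113 = 6*(-2) + 58*113 = -12 + 6554 = 6542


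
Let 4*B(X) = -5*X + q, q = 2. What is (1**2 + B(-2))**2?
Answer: 16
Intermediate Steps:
B(X) = 1/2 - 5*X/4 (B(X) = (-5*X + 2)/4 = (2 - 5*X)/4 = 1/2 - 5*X/4)
(1**2 + B(-2))**2 = (1**2 + (1/2 - 5/4*(-2)))**2 = (1 + (1/2 + 5/2))**2 = (1 + 3)**2 = 4**2 = 16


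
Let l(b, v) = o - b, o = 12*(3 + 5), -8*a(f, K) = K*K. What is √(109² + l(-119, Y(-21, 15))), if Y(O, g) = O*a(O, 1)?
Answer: 24*√21 ≈ 109.98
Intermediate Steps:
a(f, K) = -K²/8 (a(f, K) = -K*K/8 = -K²/8)
o = 96 (o = 12*8 = 96)
Y(O, g) = -O/8 (Y(O, g) = O*(-⅛*1²) = O*(-⅛*1) = O*(-⅛) = -O/8)
l(b, v) = 96 - b
√(109² + l(-119, Y(-21, 15))) = √(109² + (96 - 1*(-119))) = √(11881 + (96 + 119)) = √(11881 + 215) = √12096 = 24*√21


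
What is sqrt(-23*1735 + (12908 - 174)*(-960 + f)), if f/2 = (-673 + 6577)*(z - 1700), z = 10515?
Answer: sqrt(1325438215135) ≈ 1.1513e+6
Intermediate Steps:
f = 104087520 (f = 2*((-673 + 6577)*(10515 - 1700)) = 2*(5904*8815) = 2*52043760 = 104087520)
sqrt(-23*1735 + (12908 - 174)*(-960 + f)) = sqrt(-23*1735 + (12908 - 174)*(-960 + 104087520)) = sqrt(-39905 + 12734*104086560) = sqrt(-39905 + 1325438255040) = sqrt(1325438215135)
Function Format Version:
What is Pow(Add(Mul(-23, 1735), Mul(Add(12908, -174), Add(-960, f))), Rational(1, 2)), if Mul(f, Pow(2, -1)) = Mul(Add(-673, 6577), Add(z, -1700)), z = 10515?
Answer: Pow(1325438215135, Rational(1, 2)) ≈ 1.1513e+6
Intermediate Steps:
f = 104087520 (f = Mul(2, Mul(Add(-673, 6577), Add(10515, -1700))) = Mul(2, Mul(5904, 8815)) = Mul(2, 52043760) = 104087520)
Pow(Add(Mul(-23, 1735), Mul(Add(12908, -174), Add(-960, f))), Rational(1, 2)) = Pow(Add(Mul(-23, 1735), Mul(Add(12908, -174), Add(-960, 104087520))), Rational(1, 2)) = Pow(Add(-39905, Mul(12734, 104086560)), Rational(1, 2)) = Pow(Add(-39905, 1325438255040), Rational(1, 2)) = Pow(1325438215135, Rational(1, 2))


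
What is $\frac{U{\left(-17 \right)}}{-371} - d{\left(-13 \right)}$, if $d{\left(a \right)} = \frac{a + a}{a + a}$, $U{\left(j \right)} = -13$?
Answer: $- \frac{358}{371} \approx -0.96496$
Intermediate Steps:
$d{\left(a \right)} = 1$ ($d{\left(a \right)} = \frac{2 a}{2 a} = 2 a \frac{1}{2 a} = 1$)
$\frac{U{\left(-17 \right)}}{-371} - d{\left(-13 \right)} = - \frac{13}{-371} - 1 = \left(-13\right) \left(- \frac{1}{371}\right) - 1 = \frac{13}{371} - 1 = - \frac{358}{371}$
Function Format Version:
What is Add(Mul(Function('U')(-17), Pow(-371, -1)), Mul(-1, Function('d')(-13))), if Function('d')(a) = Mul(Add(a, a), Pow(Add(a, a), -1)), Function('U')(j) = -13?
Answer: Rational(-358, 371) ≈ -0.96496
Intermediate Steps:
Function('d')(a) = 1 (Function('d')(a) = Mul(Mul(2, a), Pow(Mul(2, a), -1)) = Mul(Mul(2, a), Mul(Rational(1, 2), Pow(a, -1))) = 1)
Add(Mul(Function('U')(-17), Pow(-371, -1)), Mul(-1, Function('d')(-13))) = Add(Mul(-13, Pow(-371, -1)), Mul(-1, 1)) = Add(Mul(-13, Rational(-1, 371)), -1) = Add(Rational(13, 371), -1) = Rational(-358, 371)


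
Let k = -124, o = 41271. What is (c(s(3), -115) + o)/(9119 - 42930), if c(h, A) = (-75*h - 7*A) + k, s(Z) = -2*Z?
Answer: -42402/33811 ≈ -1.2541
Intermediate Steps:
c(h, A) = -124 - 75*h - 7*A (c(h, A) = (-75*h - 7*A) - 124 = -124 - 75*h - 7*A)
(c(s(3), -115) + o)/(9119 - 42930) = ((-124 - (-150)*3 - 7*(-115)) + 41271)/(9119 - 42930) = ((-124 - 75*(-6) + 805) + 41271)/(-33811) = ((-124 + 450 + 805) + 41271)*(-1/33811) = (1131 + 41271)*(-1/33811) = 42402*(-1/33811) = -42402/33811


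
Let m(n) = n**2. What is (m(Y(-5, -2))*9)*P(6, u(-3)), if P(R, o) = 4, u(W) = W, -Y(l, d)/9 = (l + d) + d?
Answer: 236196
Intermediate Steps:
Y(l, d) = -18*d - 9*l (Y(l, d) = -9*((l + d) + d) = -9*((d + l) + d) = -9*(l + 2*d) = -18*d - 9*l)
(m(Y(-5, -2))*9)*P(6, u(-3)) = ((-18*(-2) - 9*(-5))**2*9)*4 = ((36 + 45)**2*9)*4 = (81**2*9)*4 = (6561*9)*4 = 59049*4 = 236196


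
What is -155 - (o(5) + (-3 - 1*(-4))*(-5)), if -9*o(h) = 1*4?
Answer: -1346/9 ≈ -149.56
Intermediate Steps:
o(h) = -4/9
-155 - (o(5) + (-3 - 1*(-4))*(-5)) = -155 - (-4/9 + (-3 - 1*(-4))*(-5)) = -155 - (-4/9 + (-3 + 4)*(-5)) = -155 - (-4/9 + 1*(-5)) = -155 - (-4/9 - 5) = -155 - 1*(-49/9) = -155 + 49/9 = -1346/9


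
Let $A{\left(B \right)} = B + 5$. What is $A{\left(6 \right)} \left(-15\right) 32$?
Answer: $-5280$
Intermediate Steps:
$A{\left(B \right)} = 5 + B$
$A{\left(6 \right)} \left(-15\right) 32 = \left(5 + 6\right) \left(-15\right) 32 = 11 \left(-15\right) 32 = \left(-165\right) 32 = -5280$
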